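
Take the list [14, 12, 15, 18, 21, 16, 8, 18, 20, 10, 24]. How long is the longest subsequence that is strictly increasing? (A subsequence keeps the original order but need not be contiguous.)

6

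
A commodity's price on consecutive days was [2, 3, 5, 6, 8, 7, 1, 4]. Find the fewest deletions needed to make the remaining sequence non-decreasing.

3

Fewest deletions = n − (longest non-decreasing subsequence).
i:     1 2 3 4 5 6 7 8
a[i]:  2 3 5 6 8 7 1 4
dp:    1 2 3 4 5 5 1 3
max dp = 5, so deletions = 8 − 5 = 3.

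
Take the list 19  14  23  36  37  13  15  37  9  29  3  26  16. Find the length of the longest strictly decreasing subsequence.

5

Negate each value so 'decreasing' becomes 'increasing', then run patience tails on the negated sequence:
-19 → extends → [-19]
-14 → extends → [-19, -14]
-23 → replaces -19 → [-23, -14]
-36 → replaces -23 → [-36, -14]
-37 → replaces -36 → [-37, -14]
-13 → extends → [-37, -14, -13]
-15 → replaces -14 → [-37, -15, -13]
-37 → already a tail → [-37, -15, -13]
-9 → extends → [-37, -15, -13, -9]
-29 → replaces -15 → [-37, -29, -13, -9]
-3 → extends → [-37, -29, -13, -9, -3]
-26 → replaces -13 → [-37, -29, -26, -9, -3]
-16 → replaces -9 → [-37, -29, -26, -16, -3]
Five tails, so the longest strictly decreasing subsequence of the original has length 5.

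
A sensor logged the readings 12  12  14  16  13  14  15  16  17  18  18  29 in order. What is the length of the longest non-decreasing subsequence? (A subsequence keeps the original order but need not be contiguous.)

10

Let dp[i] be the length of the longest such subsequence ending at index i:
i:      1  2  3  4  5  6  7  8  9 10 11 12
a[i]:  12 12 14 16 13 14 15 16 17 18 18 29
dp:     1  2  3  4  3  4  5  6  7  8  9 10
Maximum dp value is 10.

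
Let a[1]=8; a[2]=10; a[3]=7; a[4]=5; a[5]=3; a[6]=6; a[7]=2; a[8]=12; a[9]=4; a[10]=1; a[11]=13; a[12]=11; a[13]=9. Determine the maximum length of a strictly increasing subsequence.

4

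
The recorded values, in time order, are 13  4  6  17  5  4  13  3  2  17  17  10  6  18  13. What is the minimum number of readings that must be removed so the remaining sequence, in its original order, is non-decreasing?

Fewest deletions = n − (longest non-decreasing subsequence).
Patience tails:
13 → extends → [13]
4 → replaces 13 → [4]
6 → extends → [4, 6]
17 → extends → [4, 6, 17]
5 → replaces 6 → [4, 5, 17]
4 → replaces 5 → [4, 4, 17]
13 → replaces 17 → [4, 4, 13]
3 → replaces 4 → [3, 4, 13]
2 → replaces 3 → [2, 4, 13]
17 → extends → [2, 4, 13, 17]
17 → extends → [2, 4, 13, 17, 17]
10 → replaces 13 → [2, 4, 10, 17, 17]
6 → replaces 10 → [2, 4, 6, 17, 17]
18 → extends → [2, 4, 6, 17, 17, 18]
13 → replaces 17 → [2, 4, 6, 13, 17, 18]
Longest non-decreasing subsequence has length 6, so deletions = 15 − 6 = 9.

9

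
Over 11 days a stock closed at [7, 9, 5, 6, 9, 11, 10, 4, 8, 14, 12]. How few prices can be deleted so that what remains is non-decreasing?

6

Fewest deletions = n − (longest non-decreasing subsequence).
i:      1  2  3  4  5  6  7  8  9 10 11
a[i]:   7  9  5  6  9 11 10  4  8 14 12
dp:     1  2  1  2  3  4  4  1  3  5  5
max dp = 5, so deletions = 11 − 5 = 6.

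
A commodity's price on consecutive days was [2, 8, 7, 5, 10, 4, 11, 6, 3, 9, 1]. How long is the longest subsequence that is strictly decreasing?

Negate each value so 'decreasing' becomes 'increasing', then run patience tails on the negated sequence:
-2 → extends → [-2]
-8 → replaces -2 → [-8]
-7 → extends → [-8, -7]
-5 → extends → [-8, -7, -5]
-10 → replaces -8 → [-10, -7, -5]
-4 → extends → [-10, -7, -5, -4]
-11 → replaces -10 → [-11, -7, -5, -4]
-6 → replaces -5 → [-11, -7, -6, -4]
-3 → extends → [-11, -7, -6, -4, -3]
-9 → replaces -7 → [-11, -9, -6, -4, -3]
-1 → extends → [-11, -9, -6, -4, -3, -1]
Six tails, so the longest strictly decreasing subsequence of the original has length 6.

6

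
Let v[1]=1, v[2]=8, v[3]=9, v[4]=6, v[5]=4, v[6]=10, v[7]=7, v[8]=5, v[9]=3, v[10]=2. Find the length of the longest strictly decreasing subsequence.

Negate each value so 'decreasing' becomes 'increasing', then run patience tails on the negated sequence:
-1 → extends → [-1]
-8 → replaces -1 → [-8]
-9 → replaces -8 → [-9]
-6 → extends → [-9, -6]
-4 → extends → [-9, -6, -4]
-10 → replaces -9 → [-10, -6, -4]
-7 → replaces -6 → [-10, -7, -4]
-5 → replaces -4 → [-10, -7, -5]
-3 → extends → [-10, -7, -5, -3]
-2 → extends → [-10, -7, -5, -3, -2]
Five tails, so the longest strictly decreasing subsequence of the original has length 5.

5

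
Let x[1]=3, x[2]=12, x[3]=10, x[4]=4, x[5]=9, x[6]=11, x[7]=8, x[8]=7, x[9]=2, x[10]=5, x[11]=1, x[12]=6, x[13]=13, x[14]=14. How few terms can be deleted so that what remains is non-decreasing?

Fewest deletions = n − (longest non-decreasing subsequence).
Patience tails:
3 → extends → [3]
12 → extends → [3, 12]
10 → replaces 12 → [3, 10]
4 → replaces 10 → [3, 4]
9 → extends → [3, 4, 9]
11 → extends → [3, 4, 9, 11]
8 → replaces 9 → [3, 4, 8, 11]
7 → replaces 8 → [3, 4, 7, 11]
2 → replaces 3 → [2, 4, 7, 11]
5 → replaces 7 → [2, 4, 5, 11]
1 → replaces 2 → [1, 4, 5, 11]
6 → replaces 11 → [1, 4, 5, 6]
13 → extends → [1, 4, 5, 6, 13]
14 → extends → [1, 4, 5, 6, 13, 14]
Longest non-decreasing subsequence has length 6, so deletions = 14 − 6 = 8.

8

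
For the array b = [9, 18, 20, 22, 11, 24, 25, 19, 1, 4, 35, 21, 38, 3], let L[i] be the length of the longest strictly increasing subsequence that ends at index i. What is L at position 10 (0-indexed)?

dp[i] = 1 + max{dp[j] : j<i, b[j]<b[i]} (or 1 if no such j):
i:      0  1  2  3  4  5  6  7  8  9 10 11 12 13
b[i]:   9 18 20 22 11 24 25 19  1  4 35 21 38  3
dp:     1  2  3  4  2  5  6  3  1  2  7  4  8  2
At index 10 the value is 7.

7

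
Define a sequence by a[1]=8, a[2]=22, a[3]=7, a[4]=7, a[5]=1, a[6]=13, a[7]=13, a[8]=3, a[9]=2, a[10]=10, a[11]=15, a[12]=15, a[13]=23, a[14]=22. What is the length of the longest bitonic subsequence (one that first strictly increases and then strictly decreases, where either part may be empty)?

6

inc[i] = longest strictly increasing subsequence ending at i; dec[i] = longest strictly decreasing subsequence starting at i:
i:      1  2  3  4  5  6  7  8  9 10 11 12 13 14
a[i]:   8 22  7  7  1 13 13  3  2 10 15 15 23 22
inc:    1  2  1  1  1  2  2  2  2  3  4  4  5  5
dec:    4  4  3  3  1  3  3  2  1  1  1  1  2  1
Best peak at i=13 (value 23): inc=5, dec=2, length 5+2−1 = 6.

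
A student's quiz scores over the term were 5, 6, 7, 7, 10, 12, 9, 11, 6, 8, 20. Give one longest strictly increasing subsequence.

5, 6, 7, 10, 12, 20

Patience tails give the LIS length; then backtrack through the dp parents:
5 → extends → [5]
6 → extends → [5, 6]
7 → extends → [5, 6, 7]
7 → already a tail → [5, 6, 7]
10 → extends → [5, 6, 7, 10]
12 → extends → [5, 6, 7, 10, 12]
9 → replaces 10 → [5, 6, 7, 9, 12]
11 → replaces 12 → [5, 6, 7, 9, 11]
6 → already a tail → [5, 6, 7, 9, 11]
8 → replaces 9 → [5, 6, 7, 8, 11]
20 → extends → [5, 6, 7, 8, 11, 20]
Length 6; one witness is 5, 6, 7, 10, 12, 20.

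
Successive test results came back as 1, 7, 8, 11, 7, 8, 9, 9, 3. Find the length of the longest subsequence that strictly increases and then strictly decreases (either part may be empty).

inc[i] = longest strictly increasing subsequence ending at i; dec[i] = longest strictly decreasing subsequence starting at i:
i:      1  2  3  4  5  6  7  8  9
a[i]:   1  7  8 11  7  8  9  9  3
inc:    1  2  3  4  2  3  4  4  2
dec:    1  2  3  3  2  2  2  2  1
Best peak at i=4 (value 11): inc=4, dec=3, length 4+3−1 = 6.

6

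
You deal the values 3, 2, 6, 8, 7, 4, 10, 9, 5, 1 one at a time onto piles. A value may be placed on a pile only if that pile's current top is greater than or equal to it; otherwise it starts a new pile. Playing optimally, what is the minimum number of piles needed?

4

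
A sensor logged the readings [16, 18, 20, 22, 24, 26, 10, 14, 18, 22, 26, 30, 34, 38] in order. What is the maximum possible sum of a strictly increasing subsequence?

228

Let S[i] be the best sum of a strictly increasing subsequence ending at i:
i:       1   2   3   4   5   6   7   8   9  10  11  12  13  14
a[i]:   16  18  20  22  24  26  10  14  18  22  26  30  34  38
S:      16  34  54  76 100 126  10  24  42  76 126 156 190 228
Maximum is 228 (e.g. 16 + 18 + 20 + 22 + 24 + 26 + 30 + 34 + 38).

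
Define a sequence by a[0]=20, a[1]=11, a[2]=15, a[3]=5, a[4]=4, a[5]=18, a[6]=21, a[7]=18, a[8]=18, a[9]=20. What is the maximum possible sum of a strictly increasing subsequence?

65

Let S[i] be the best sum of a strictly increasing subsequence ending at i:
i:      0  1  2  3  4  5  6  7  8  9
a[i]:  20 11 15  5  4 18 21 18 18 20
S:     20 11 26  5  4 44 65 44 44 64
Maximum is 65 (e.g. 11 + 15 + 18 + 21).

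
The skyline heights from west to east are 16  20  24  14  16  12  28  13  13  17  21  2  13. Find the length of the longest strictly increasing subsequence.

Track the smallest tail for each achievable length (strict):
16 → extends → [16]
20 → extends → [16, 20]
24 → extends → [16, 20, 24]
14 → replaces 16 → [14, 20, 24]
16 → replaces 20 → [14, 16, 24]
12 → replaces 14 → [12, 16, 24]
28 → extends → [12, 16, 24, 28]
13 → replaces 16 → [12, 13, 24, 28]
13 → already a tail → [12, 13, 24, 28]
17 → replaces 24 → [12, 13, 17, 28]
21 → replaces 28 → [12, 13, 17, 21]
2 → replaces 12 → [2, 13, 17, 21]
13 → already a tail → [2, 13, 17, 21]
Four tails, so the longest strictly increasing subsequence has length 4 (e.g. 16, 20, 24, 28).

4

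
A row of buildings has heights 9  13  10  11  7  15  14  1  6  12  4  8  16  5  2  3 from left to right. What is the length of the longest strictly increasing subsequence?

5

Track the smallest tail for each achievable length (strict):
9 → extends → [9]
13 → extends → [9, 13]
10 → replaces 13 → [9, 10]
11 → extends → [9, 10, 11]
7 → replaces 9 → [7, 10, 11]
15 → extends → [7, 10, 11, 15]
14 → replaces 15 → [7, 10, 11, 14]
1 → replaces 7 → [1, 10, 11, 14]
6 → replaces 10 → [1, 6, 11, 14]
12 → replaces 14 → [1, 6, 11, 12]
4 → replaces 6 → [1, 4, 11, 12]
8 → replaces 11 → [1, 4, 8, 12]
16 → extends → [1, 4, 8, 12, 16]
5 → replaces 8 → [1, 4, 5, 12, 16]
2 → replaces 4 → [1, 2, 5, 12, 16]
3 → replaces 5 → [1, 2, 3, 12, 16]
Five tails, so the longest strictly increasing subsequence has length 5 (e.g. 9, 10, 11, 15, 16).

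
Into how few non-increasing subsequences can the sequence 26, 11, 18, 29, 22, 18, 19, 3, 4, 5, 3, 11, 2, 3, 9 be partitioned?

4

Place each on the leftmost legal pile:
26 → new pile 1 (tops now [26])
11 → pile 1 (tops now [11])
18 → new pile 2 (tops now [11, 18])
29 → new pile 3 (tops now [11, 18, 29])
22 → pile 3 (tops now [11, 18, 22])
18 → pile 2 (tops now [11, 18, 22])
19 → pile 3 (tops now [11, 18, 19])
3 → pile 1 (tops now [3, 18, 19])
4 → pile 2 (tops now [3, 4, 19])
5 → pile 3 (tops now [3, 4, 5])
3 → pile 1 (tops now [3, 4, 5])
11 → new pile 4 (tops now [3, 4, 5, 11])
2 → pile 1 (tops now [2, 4, 5, 11])
3 → pile 2 (tops now [2, 3, 5, 11])
9 → pile 4 (tops now [2, 3, 5, 9])
Four piles.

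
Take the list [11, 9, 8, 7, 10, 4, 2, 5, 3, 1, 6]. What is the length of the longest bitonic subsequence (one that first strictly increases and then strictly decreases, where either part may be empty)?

inc[i] = longest strictly increasing subsequence ending at i; dec[i] = longest strictly decreasing subsequence starting at i:
i:      1  2  3  4  5  6  7  8  9 10 11
a[i]:  11  9  8  7 10  4  2  5  3  1  6
inc:    1  1  1  1  2  1  1  2  2  1  3
dec:    7  6  5  4  4  3  2  3  2  1  1
Best peak at i=1 (value 11): inc=1, dec=7, length 1+7−1 = 7.

7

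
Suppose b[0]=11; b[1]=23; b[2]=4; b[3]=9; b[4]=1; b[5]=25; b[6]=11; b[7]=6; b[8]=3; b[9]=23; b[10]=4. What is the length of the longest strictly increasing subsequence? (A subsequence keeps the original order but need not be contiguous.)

Let dp[i] be the length of the longest such subsequence ending at index i:
i:      0  1  2  3  4  5  6  7  8  9 10
b[i]:  11 23  4  9  1 25 11  6  3 23  4
dp:     1  2  1  2  1  3  3  2  2  4  3
Maximum dp value is 4.

4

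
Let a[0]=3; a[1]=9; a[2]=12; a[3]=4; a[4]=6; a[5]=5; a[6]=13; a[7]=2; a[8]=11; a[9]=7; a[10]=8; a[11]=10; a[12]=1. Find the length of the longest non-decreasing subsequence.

6

Track the smallest tail for each achievable length (allowing ties):
3 → extends → [3]
9 → extends → [3, 9]
12 → extends → [3, 9, 12]
4 → replaces 9 → [3, 4, 12]
6 → replaces 12 → [3, 4, 6]
5 → replaces 6 → [3, 4, 5]
13 → extends → [3, 4, 5, 13]
2 → replaces 3 → [2, 4, 5, 13]
11 → replaces 13 → [2, 4, 5, 11]
7 → replaces 11 → [2, 4, 5, 7]
8 → extends → [2, 4, 5, 7, 8]
10 → extends → [2, 4, 5, 7, 8, 10]
1 → replaces 2 → [1, 4, 5, 7, 8, 10]
Six tails, so the longest non-decreasing subsequence has length 6 (e.g. 3, 4, 6, 7, 8, 10).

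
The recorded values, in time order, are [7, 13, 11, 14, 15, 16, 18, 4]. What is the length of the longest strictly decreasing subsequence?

Let dp[i] be the longest strictly decreasing subsequence ending at i:
i:      1  2  3  4  5  6  7  8
a[i]:   7 13 11 14 15 16 18  4
dp:     1  1  2  1  1  1  1  3
Maximum is 3.

3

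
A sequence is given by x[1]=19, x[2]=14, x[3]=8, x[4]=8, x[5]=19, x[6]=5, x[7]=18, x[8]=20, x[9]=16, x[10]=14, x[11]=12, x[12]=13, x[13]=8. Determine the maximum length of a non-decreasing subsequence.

Let dp[i] be the length of the longest such subsequence ending at index i:
i:      1  2  3  4  5  6  7  8  9 10 11 12 13
x[i]:  19 14  8  8 19  5 18 20 16 14 12 13  8
dp:     1  1  1  2  3  1  3  4  3  3  3  4  3
Maximum dp value is 4.

4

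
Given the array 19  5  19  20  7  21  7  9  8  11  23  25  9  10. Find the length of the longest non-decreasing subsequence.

7

Track the smallest tail for each achievable length (allowing ties):
19 → extends → [19]
5 → replaces 19 → [5]
19 → extends → [5, 19]
20 → extends → [5, 19, 20]
7 → replaces 19 → [5, 7, 20]
21 → extends → [5, 7, 20, 21]
7 → replaces 20 → [5, 7, 7, 21]
9 → replaces 21 → [5, 7, 7, 9]
8 → replaces 9 → [5, 7, 7, 8]
11 → extends → [5, 7, 7, 8, 11]
23 → extends → [5, 7, 7, 8, 11, 23]
25 → extends → [5, 7, 7, 8, 11, 23, 25]
9 → replaces 11 → [5, 7, 7, 8, 9, 23, 25]
10 → replaces 23 → [5, 7, 7, 8, 9, 10, 25]
Seven tails, so the longest non-decreasing subsequence has length 7 (e.g. 5, 7, 7, 9, 11, 23, 25).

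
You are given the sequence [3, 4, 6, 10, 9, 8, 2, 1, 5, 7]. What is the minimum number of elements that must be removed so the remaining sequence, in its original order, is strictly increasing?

Fewest deletions = n − (longest strictly increasing subsequence).
Patience tails:
3 → extends → [3]
4 → extends → [3, 4]
6 → extends → [3, 4, 6]
10 → extends → [3, 4, 6, 10]
9 → replaces 10 → [3, 4, 6, 9]
8 → replaces 9 → [3, 4, 6, 8]
2 → replaces 3 → [2, 4, 6, 8]
1 → replaces 2 → [1, 4, 6, 8]
5 → replaces 6 → [1, 4, 5, 8]
7 → replaces 8 → [1, 4, 5, 7]
Longest strictly increasing subsequence has length 4, so deletions = 10 − 4 = 6.

6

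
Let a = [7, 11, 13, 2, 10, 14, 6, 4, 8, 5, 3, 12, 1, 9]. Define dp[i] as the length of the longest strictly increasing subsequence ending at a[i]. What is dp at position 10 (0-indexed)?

dp[i] = 1 + max{dp[j] : j<i, a[j]<a[i]} (or 1 if no such j):
i:      0  1  2  3  4  5  6  7  8  9 10 11 12 13
a[i]:   7 11 13  2 10 14  6  4  8  5  3 12  1  9
dp:     1  2  3  1  2  4  2  2  3  3  2  4  1  4
At index 10 the value is 2.

2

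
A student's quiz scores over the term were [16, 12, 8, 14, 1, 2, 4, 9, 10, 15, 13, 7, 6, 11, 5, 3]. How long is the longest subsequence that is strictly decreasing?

7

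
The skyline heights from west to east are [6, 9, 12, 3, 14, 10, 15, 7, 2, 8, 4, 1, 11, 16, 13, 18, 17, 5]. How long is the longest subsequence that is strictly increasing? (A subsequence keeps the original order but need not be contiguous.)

Let dp[i] be the length of the longest such subsequence ending at index i:
i:      1  2  3  4  5  6  7  8  9 10 11 12 13 14 15 16 17 18
a[i]:   6  9 12  3 14 10 15  7  2  8  4  1 11 16 13 18 17  5
dp:     1  2  3  1  4  3  5  2  1  3  2  1  4  6  5  7  7  3
Maximum dp value is 7.

7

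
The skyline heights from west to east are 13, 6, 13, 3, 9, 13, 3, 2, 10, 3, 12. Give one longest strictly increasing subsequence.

Patience tails give the LIS length; then backtrack through the dp parents:
13 → extends → [13]
6 → replaces 13 → [6]
13 → extends → [6, 13]
3 → replaces 6 → [3, 13]
9 → replaces 13 → [3, 9]
13 → extends → [3, 9, 13]
3 → already a tail → [3, 9, 13]
2 → replaces 3 → [2, 9, 13]
10 → replaces 13 → [2, 9, 10]
3 → replaces 9 → [2, 3, 10]
12 → extends → [2, 3, 10, 12]
Length 4; one witness is 6, 9, 10, 12.

6, 9, 10, 12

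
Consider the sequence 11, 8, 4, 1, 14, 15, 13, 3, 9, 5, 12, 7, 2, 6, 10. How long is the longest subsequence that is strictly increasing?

Track the smallest tail for each achievable length (strict):
11 → extends → [11]
8 → replaces 11 → [8]
4 → replaces 8 → [4]
1 → replaces 4 → [1]
14 → extends → [1, 14]
15 → extends → [1, 14, 15]
13 → replaces 14 → [1, 13, 15]
3 → replaces 13 → [1, 3, 15]
9 → replaces 15 → [1, 3, 9]
5 → replaces 9 → [1, 3, 5]
12 → extends → [1, 3, 5, 12]
7 → replaces 12 → [1, 3, 5, 7]
2 → replaces 3 → [1, 2, 5, 7]
6 → replaces 7 → [1, 2, 5, 6]
10 → extends → [1, 2, 5, 6, 10]
Five tails, so the longest strictly increasing subsequence has length 5 (e.g. 1, 3, 5, 7, 10).

5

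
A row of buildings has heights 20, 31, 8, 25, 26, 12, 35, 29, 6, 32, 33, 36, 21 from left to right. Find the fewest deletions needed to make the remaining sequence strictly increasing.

6

Fewest deletions = n − (longest strictly increasing subsequence).
Patience tails:
20 → extends → [20]
31 → extends → [20, 31]
8 → replaces 20 → [8, 31]
25 → replaces 31 → [8, 25]
26 → extends → [8, 25, 26]
12 → replaces 25 → [8, 12, 26]
35 → extends → [8, 12, 26, 35]
29 → replaces 35 → [8, 12, 26, 29]
6 → replaces 8 → [6, 12, 26, 29]
32 → extends → [6, 12, 26, 29, 32]
33 → extends → [6, 12, 26, 29, 32, 33]
36 → extends → [6, 12, 26, 29, 32, 33, 36]
21 → replaces 26 → [6, 12, 21, 29, 32, 33, 36]
Longest strictly increasing subsequence has length 7, so deletions = 13 − 7 = 6.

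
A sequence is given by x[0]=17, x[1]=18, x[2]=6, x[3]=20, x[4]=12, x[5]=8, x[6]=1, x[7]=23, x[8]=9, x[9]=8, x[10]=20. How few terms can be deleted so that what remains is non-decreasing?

7

Fewest deletions = n − (longest non-decreasing subsequence).
i:      0  1  2  3  4  5  6  7  8  9 10
x[i]:  17 18  6 20 12  8  1 23  9  8 20
dp:     1  2  1  3  2  2  1  4  3  3  4
max dp = 4, so deletions = 11 − 4 = 7.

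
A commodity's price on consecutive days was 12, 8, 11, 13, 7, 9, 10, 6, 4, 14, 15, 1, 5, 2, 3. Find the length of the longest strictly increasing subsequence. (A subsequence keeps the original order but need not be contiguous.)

5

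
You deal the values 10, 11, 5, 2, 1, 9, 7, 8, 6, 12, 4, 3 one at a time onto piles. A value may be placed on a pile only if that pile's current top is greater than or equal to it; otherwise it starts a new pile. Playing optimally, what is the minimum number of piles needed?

4

Place each on the leftmost legal pile:
10 → new pile 1 (tops now [10])
11 → new pile 2 (tops now [10, 11])
5 → pile 1 (tops now [5, 11])
2 → pile 1 (tops now [2, 11])
1 → pile 1 (tops now [1, 11])
9 → pile 2 (tops now [1, 9])
7 → pile 2 (tops now [1, 7])
8 → new pile 3 (tops now [1, 7, 8])
6 → pile 2 (tops now [1, 6, 8])
12 → new pile 4 (tops now [1, 6, 8, 12])
4 → pile 2 (tops now [1, 4, 8, 12])
3 → pile 2 (tops now [1, 3, 8, 12])
Four piles.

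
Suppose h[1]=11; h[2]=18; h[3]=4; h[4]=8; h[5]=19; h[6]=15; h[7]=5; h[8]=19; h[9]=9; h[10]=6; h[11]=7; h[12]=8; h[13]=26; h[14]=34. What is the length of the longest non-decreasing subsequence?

7

Track the smallest tail for each achievable length (allowing ties):
11 → extends → [11]
18 → extends → [11, 18]
4 → replaces 11 → [4, 18]
8 → replaces 18 → [4, 8]
19 → extends → [4, 8, 19]
15 → replaces 19 → [4, 8, 15]
5 → replaces 8 → [4, 5, 15]
19 → extends → [4, 5, 15, 19]
9 → replaces 15 → [4, 5, 9, 19]
6 → replaces 9 → [4, 5, 6, 19]
7 → replaces 19 → [4, 5, 6, 7]
8 → extends → [4, 5, 6, 7, 8]
26 → extends → [4, 5, 6, 7, 8, 26]
34 → extends → [4, 5, 6, 7, 8, 26, 34]
Seven tails, so the longest non-decreasing subsequence has length 7 (e.g. 4, 5, 6, 7, 8, 26, 34).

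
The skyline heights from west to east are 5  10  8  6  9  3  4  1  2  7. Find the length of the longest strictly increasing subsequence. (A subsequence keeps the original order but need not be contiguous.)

3

Track the smallest tail for each achievable length (strict):
5 → extends → [5]
10 → extends → [5, 10]
8 → replaces 10 → [5, 8]
6 → replaces 8 → [5, 6]
9 → extends → [5, 6, 9]
3 → replaces 5 → [3, 6, 9]
4 → replaces 6 → [3, 4, 9]
1 → replaces 3 → [1, 4, 9]
2 → replaces 4 → [1, 2, 9]
7 → replaces 9 → [1, 2, 7]
Three tails, so the longest strictly increasing subsequence has length 3 (e.g. 5, 8, 9).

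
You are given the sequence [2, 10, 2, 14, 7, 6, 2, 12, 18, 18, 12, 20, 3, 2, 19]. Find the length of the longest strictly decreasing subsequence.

5

Negate each value so 'decreasing' becomes 'increasing', then run patience tails on the negated sequence:
-2 → extends → [-2]
-10 → replaces -2 → [-10]
-2 → extends → [-10, -2]
-14 → replaces -10 → [-14, -2]
-7 → replaces -2 → [-14, -7]
-6 → extends → [-14, -7, -6]
-2 → extends → [-14, -7, -6, -2]
-12 → replaces -7 → [-14, -12, -6, -2]
-18 → replaces -14 → [-18, -12, -6, -2]
-18 → already a tail → [-18, -12, -6, -2]
-12 → already a tail → [-18, -12, -6, -2]
-20 → replaces -18 → [-20, -12, -6, -2]
-3 → replaces -2 → [-20, -12, -6, -3]
-2 → extends → [-20, -12, -6, -3, -2]
-19 → replaces -12 → [-20, -19, -6, -3, -2]
Five tails, so the longest strictly decreasing subsequence of the original has length 5.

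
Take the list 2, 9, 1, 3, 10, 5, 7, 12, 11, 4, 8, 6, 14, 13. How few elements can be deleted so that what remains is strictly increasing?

8

Fewest deletions = n − (longest strictly increasing subsequence).
Patience tails:
2 → extends → [2]
9 → extends → [2, 9]
1 → replaces 2 → [1, 9]
3 → replaces 9 → [1, 3]
10 → extends → [1, 3, 10]
5 → replaces 10 → [1, 3, 5]
7 → extends → [1, 3, 5, 7]
12 → extends → [1, 3, 5, 7, 12]
11 → replaces 12 → [1, 3, 5, 7, 11]
4 → replaces 5 → [1, 3, 4, 7, 11]
8 → replaces 11 → [1, 3, 4, 7, 8]
6 → replaces 7 → [1, 3, 4, 6, 8]
14 → extends → [1, 3, 4, 6, 8, 14]
13 → replaces 14 → [1, 3, 4, 6, 8, 13]
Longest strictly increasing subsequence has length 6, so deletions = 14 − 6 = 8.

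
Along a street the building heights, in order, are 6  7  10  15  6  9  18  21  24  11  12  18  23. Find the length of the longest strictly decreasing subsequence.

2

Negate each value so 'decreasing' becomes 'increasing', then run patience tails on the negated sequence:
-6 → extends → [-6]
-7 → replaces -6 → [-7]
-10 → replaces -7 → [-10]
-15 → replaces -10 → [-15]
-6 → extends → [-15, -6]
-9 → replaces -6 → [-15, -9]
-18 → replaces -15 → [-18, -9]
-21 → replaces -18 → [-21, -9]
-24 → replaces -21 → [-24, -9]
-11 → replaces -9 → [-24, -11]
-12 → replaces -11 → [-24, -12]
-18 → replaces -12 → [-24, -18]
-23 → replaces -18 → [-24, -23]
Two tails, so the longest strictly decreasing subsequence of the original has length 2.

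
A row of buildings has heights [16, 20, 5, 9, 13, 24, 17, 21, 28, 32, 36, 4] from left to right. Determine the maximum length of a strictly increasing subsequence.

8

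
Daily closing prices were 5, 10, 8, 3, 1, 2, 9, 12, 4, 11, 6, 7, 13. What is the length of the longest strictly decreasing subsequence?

4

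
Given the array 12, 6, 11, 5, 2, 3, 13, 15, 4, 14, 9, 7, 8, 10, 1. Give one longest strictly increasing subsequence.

2, 3, 4, 7, 8, 10

Patience tails give the LIS length; then backtrack through the dp parents:
12 → extends → [12]
6 → replaces 12 → [6]
11 → extends → [6, 11]
5 → replaces 6 → [5, 11]
2 → replaces 5 → [2, 11]
3 → replaces 11 → [2, 3]
13 → extends → [2, 3, 13]
15 → extends → [2, 3, 13, 15]
4 → replaces 13 → [2, 3, 4, 15]
14 → replaces 15 → [2, 3, 4, 14]
9 → replaces 14 → [2, 3, 4, 9]
7 → replaces 9 → [2, 3, 4, 7]
8 → extends → [2, 3, 4, 7, 8]
10 → extends → [2, 3, 4, 7, 8, 10]
1 → replaces 2 → [1, 3, 4, 7, 8, 10]
Length 6; one witness is 2, 3, 4, 7, 8, 10.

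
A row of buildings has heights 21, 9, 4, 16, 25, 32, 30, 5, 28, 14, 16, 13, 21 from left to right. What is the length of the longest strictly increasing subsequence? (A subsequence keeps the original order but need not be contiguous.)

5

Track the smallest tail for each achievable length (strict):
21 → extends → [21]
9 → replaces 21 → [9]
4 → replaces 9 → [4]
16 → extends → [4, 16]
25 → extends → [4, 16, 25]
32 → extends → [4, 16, 25, 32]
30 → replaces 32 → [4, 16, 25, 30]
5 → replaces 16 → [4, 5, 25, 30]
28 → replaces 30 → [4, 5, 25, 28]
14 → replaces 25 → [4, 5, 14, 28]
16 → replaces 28 → [4, 5, 14, 16]
13 → replaces 14 → [4, 5, 13, 16]
21 → extends → [4, 5, 13, 16, 21]
Five tails, so the longest strictly increasing subsequence has length 5 (e.g. 4, 5, 14, 16, 21).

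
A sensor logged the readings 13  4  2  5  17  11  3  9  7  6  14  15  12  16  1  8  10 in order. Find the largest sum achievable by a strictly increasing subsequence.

65

Let S[i] be the best sum of a strictly increasing subsequence ending at i:
i:      1  2  3  4  5  6  7  8  9 10 11 12 13 14 15 16 17
a[i]:  13  4  2  5 17 11  3  9  7  6 14 15 12 16  1  8 10
S:     13  4  2  9 30 20  5 18 16 15 34 49 32 65  1 24 34
Maximum is 65 (e.g. 4 + 5 + 11 + 14 + 15 + 16).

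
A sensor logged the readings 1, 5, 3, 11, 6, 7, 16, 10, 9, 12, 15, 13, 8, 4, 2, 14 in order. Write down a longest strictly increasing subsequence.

1, 5, 6, 7, 10, 12, 13, 14

Patience tails give the LIS length; then backtrack through the dp parents:
1 → extends → [1]
5 → extends → [1, 5]
3 → replaces 5 → [1, 3]
11 → extends → [1, 3, 11]
6 → replaces 11 → [1, 3, 6]
7 → extends → [1, 3, 6, 7]
16 → extends → [1, 3, 6, 7, 16]
10 → replaces 16 → [1, 3, 6, 7, 10]
9 → replaces 10 → [1, 3, 6, 7, 9]
12 → extends → [1, 3, 6, 7, 9, 12]
15 → extends → [1, 3, 6, 7, 9, 12, 15]
13 → replaces 15 → [1, 3, 6, 7, 9, 12, 13]
8 → replaces 9 → [1, 3, 6, 7, 8, 12, 13]
4 → replaces 6 → [1, 3, 4, 7, 8, 12, 13]
2 → replaces 3 → [1, 2, 4, 7, 8, 12, 13]
14 → extends → [1, 2, 4, 7, 8, 12, 13, 14]
Length 8; one witness is 1, 5, 6, 7, 10, 12, 13, 14.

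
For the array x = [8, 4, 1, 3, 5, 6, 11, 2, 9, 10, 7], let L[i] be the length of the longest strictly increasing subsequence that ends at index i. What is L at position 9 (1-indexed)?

5

dp[i] = 1 + max{dp[j] : j<i, x[j]<x[i]} (or 1 if no such j):
i:      1  2  3  4  5  6  7  8  9 10 11
x[i]:   8  4  1  3  5  6 11  2  9 10  7
dp:     1  1  1  2  3  4  5  2  5  6  5
At index 9 the value is 5.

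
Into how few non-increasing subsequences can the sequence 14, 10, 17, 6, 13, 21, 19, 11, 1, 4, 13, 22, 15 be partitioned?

4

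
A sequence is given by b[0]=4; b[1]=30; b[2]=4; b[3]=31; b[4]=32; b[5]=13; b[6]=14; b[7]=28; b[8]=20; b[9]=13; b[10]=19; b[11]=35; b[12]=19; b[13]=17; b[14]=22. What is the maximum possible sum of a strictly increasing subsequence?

132

Let S[i] be the best sum of a strictly increasing subsequence ending at i:
i:       0   1   2   3   4   5   6   7   8   9  10  11  12  13  14
b[i]:    4  30   4  31  32  13  14  28  20  13  19  35  19  17  22
S:       4  34   4  65  97  17  31  59  51  17  50 132  50  48  73
Maximum is 132 (e.g. 4 + 30 + 31 + 32 + 35).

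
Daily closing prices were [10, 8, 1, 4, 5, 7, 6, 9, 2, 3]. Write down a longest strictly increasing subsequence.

Patience tails give the LIS length; then backtrack through the dp parents:
10 → extends → [10]
8 → replaces 10 → [8]
1 → replaces 8 → [1]
4 → extends → [1, 4]
5 → extends → [1, 4, 5]
7 → extends → [1, 4, 5, 7]
6 → replaces 7 → [1, 4, 5, 6]
9 → extends → [1, 4, 5, 6, 9]
2 → replaces 4 → [1, 2, 5, 6, 9]
3 → replaces 5 → [1, 2, 3, 6, 9]
Length 5; one witness is 1, 4, 5, 7, 9.

1, 4, 5, 7, 9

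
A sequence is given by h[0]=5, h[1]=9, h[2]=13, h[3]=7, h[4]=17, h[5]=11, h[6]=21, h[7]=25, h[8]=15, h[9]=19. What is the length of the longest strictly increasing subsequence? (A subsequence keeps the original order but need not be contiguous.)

Let dp[i] be the length of the longest such subsequence ending at index i:
i:      0  1  2  3  4  5  6  7  8  9
h[i]:   5  9 13  7 17 11 21 25 15 19
dp:     1  2  3  2  4  3  5  6  4  5
Maximum dp value is 6.

6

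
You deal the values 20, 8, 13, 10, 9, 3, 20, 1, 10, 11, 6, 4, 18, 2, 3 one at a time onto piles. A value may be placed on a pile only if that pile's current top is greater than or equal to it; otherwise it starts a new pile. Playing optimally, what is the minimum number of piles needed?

5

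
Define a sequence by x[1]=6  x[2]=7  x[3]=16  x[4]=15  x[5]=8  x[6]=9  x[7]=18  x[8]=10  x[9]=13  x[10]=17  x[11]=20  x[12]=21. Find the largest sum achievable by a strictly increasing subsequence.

111

Let S[i] be the best sum of a strictly increasing subsequence ending at i:
i:       1   2   3   4   5   6   7   8   9  10  11  12
x[i]:    6   7  16  15   8   9  18  10  13  17  20  21
S:       6  13  29  28  21  30  48  40  53  70  90 111
Maximum is 111 (e.g. 6 + 7 + 8 + 9 + 10 + 13 + 17 + 20 + 21).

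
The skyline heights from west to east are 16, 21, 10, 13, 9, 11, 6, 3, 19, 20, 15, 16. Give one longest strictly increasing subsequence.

10, 13, 19, 20

Patience tails give the LIS length; then backtrack through the dp parents:
16 → extends → [16]
21 → extends → [16, 21]
10 → replaces 16 → [10, 21]
13 → replaces 21 → [10, 13]
9 → replaces 10 → [9, 13]
11 → replaces 13 → [9, 11]
6 → replaces 9 → [6, 11]
3 → replaces 6 → [3, 11]
19 → extends → [3, 11, 19]
20 → extends → [3, 11, 19, 20]
15 → replaces 19 → [3, 11, 15, 20]
16 → replaces 20 → [3, 11, 15, 16]
Length 4; one witness is 10, 13, 19, 20.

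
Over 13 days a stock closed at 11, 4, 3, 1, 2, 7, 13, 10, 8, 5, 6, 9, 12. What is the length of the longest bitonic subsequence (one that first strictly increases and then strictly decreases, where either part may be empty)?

inc[i] = longest strictly increasing subsequence ending at i; dec[i] = longest strictly decreasing subsequence starting at i:
i:      1  2  3  4  5  6  7  8  9 10 11 12 13
a[i]:  11  4  3  1  2  7 13 10  8  5  6  9 12
inc:    1  1  1  1  2  3  4  4  4  3  4  5  6
dec:    4  3  2  1  1  2  4  3  2  1  1  1  1
Best peak at i=7 (value 13): inc=4, dec=4, length 4+4−1 = 7.

7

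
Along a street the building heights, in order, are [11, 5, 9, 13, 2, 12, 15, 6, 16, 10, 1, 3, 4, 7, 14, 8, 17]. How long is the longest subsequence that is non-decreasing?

Let dp[i] be the length of the longest such subsequence ending at index i:
i:      1  2  3  4  5  6  7  8  9 10 11 12 13 14 15 16 17
a[i]:  11  5  9 13  2 12 15  6 16 10  1  3  4  7 14  8 17
dp:     1  1  2  3  1  3  4  2  5  3  1  2  3  4  5  5  6
Maximum dp value is 6.

6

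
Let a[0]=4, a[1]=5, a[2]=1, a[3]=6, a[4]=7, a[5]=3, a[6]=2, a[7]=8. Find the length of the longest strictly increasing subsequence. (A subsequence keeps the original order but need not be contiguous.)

Track the smallest tail for each achievable length (strict):
4 → extends → [4]
5 → extends → [4, 5]
1 → replaces 4 → [1, 5]
6 → extends → [1, 5, 6]
7 → extends → [1, 5, 6, 7]
3 → replaces 5 → [1, 3, 6, 7]
2 → replaces 3 → [1, 2, 6, 7]
8 → extends → [1, 2, 6, 7, 8]
Five tails, so the longest strictly increasing subsequence has length 5 (e.g. 4, 5, 6, 7, 8).

5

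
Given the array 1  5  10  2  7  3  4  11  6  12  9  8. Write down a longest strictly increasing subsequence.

1, 2, 3, 4, 11, 12

Patience tails give the LIS length; then backtrack through the dp parents:
1 → extends → [1]
5 → extends → [1, 5]
10 → extends → [1, 5, 10]
2 → replaces 5 → [1, 2, 10]
7 → replaces 10 → [1, 2, 7]
3 → replaces 7 → [1, 2, 3]
4 → extends → [1, 2, 3, 4]
11 → extends → [1, 2, 3, 4, 11]
6 → replaces 11 → [1, 2, 3, 4, 6]
12 → extends → [1, 2, 3, 4, 6, 12]
9 → replaces 12 → [1, 2, 3, 4, 6, 9]
8 → replaces 9 → [1, 2, 3, 4, 6, 8]
Length 6; one witness is 1, 2, 3, 4, 11, 12.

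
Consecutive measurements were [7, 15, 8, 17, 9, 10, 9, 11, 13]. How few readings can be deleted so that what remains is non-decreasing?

Fewest deletions = n − (longest non-decreasing subsequence).
Patience tails:
7 → extends → [7]
15 → extends → [7, 15]
8 → replaces 15 → [7, 8]
17 → extends → [7, 8, 17]
9 → replaces 17 → [7, 8, 9]
10 → extends → [7, 8, 9, 10]
9 → replaces 10 → [7, 8, 9, 9]
11 → extends → [7, 8, 9, 9, 11]
13 → extends → [7, 8, 9, 9, 11, 13]
Longest non-decreasing subsequence has length 6, so deletions = 9 − 6 = 3.

3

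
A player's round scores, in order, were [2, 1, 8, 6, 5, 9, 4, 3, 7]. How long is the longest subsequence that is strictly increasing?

3

Track the smallest tail for each achievable length (strict):
2 → extends → [2]
1 → replaces 2 → [1]
8 → extends → [1, 8]
6 → replaces 8 → [1, 6]
5 → replaces 6 → [1, 5]
9 → extends → [1, 5, 9]
4 → replaces 5 → [1, 4, 9]
3 → replaces 4 → [1, 3, 9]
7 → replaces 9 → [1, 3, 7]
Three tails, so the longest strictly increasing subsequence has length 3 (e.g. 2, 8, 9).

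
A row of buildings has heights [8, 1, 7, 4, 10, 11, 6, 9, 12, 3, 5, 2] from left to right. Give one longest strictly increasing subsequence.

1, 7, 10, 11, 12

Patience tails give the LIS length; then backtrack through the dp parents:
8 → extends → [8]
1 → replaces 8 → [1]
7 → extends → [1, 7]
4 → replaces 7 → [1, 4]
10 → extends → [1, 4, 10]
11 → extends → [1, 4, 10, 11]
6 → replaces 10 → [1, 4, 6, 11]
9 → replaces 11 → [1, 4, 6, 9]
12 → extends → [1, 4, 6, 9, 12]
3 → replaces 4 → [1, 3, 6, 9, 12]
5 → replaces 6 → [1, 3, 5, 9, 12]
2 → replaces 3 → [1, 2, 5, 9, 12]
Length 5; one witness is 1, 7, 10, 11, 12.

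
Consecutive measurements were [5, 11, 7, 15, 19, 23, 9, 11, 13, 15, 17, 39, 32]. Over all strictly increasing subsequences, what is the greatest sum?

116

Let S[i] be the best sum of a strictly increasing subsequence ending at i:
i:       1   2   3   4   5   6   7   8   9  10  11  12  13
a[i]:    5  11   7  15  19  23   9  11  13  15  17  39  32
S:       5  16  12  31  50  73  21  32  45  60  77 116 109
Maximum is 116 (e.g. 5 + 7 + 9 + 11 + 13 + 15 + 17 + 39).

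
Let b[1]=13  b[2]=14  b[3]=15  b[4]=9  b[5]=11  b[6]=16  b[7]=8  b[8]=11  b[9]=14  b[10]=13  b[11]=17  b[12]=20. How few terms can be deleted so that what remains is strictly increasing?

6

Fewest deletions = n − (longest strictly increasing subsequence).
Patience tails:
13 → extends → [13]
14 → extends → [13, 14]
15 → extends → [13, 14, 15]
9 → replaces 13 → [9, 14, 15]
11 → replaces 14 → [9, 11, 15]
16 → extends → [9, 11, 15, 16]
8 → replaces 9 → [8, 11, 15, 16]
11 → already a tail → [8, 11, 15, 16]
14 → replaces 15 → [8, 11, 14, 16]
13 → replaces 14 → [8, 11, 13, 16]
17 → extends → [8, 11, 13, 16, 17]
20 → extends → [8, 11, 13, 16, 17, 20]
Longest strictly increasing subsequence has length 6, so deletions = 12 − 6 = 6.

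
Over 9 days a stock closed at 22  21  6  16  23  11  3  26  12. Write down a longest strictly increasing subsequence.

Patience tails give the LIS length; then backtrack through the dp parents:
22 → extends → [22]
21 → replaces 22 → [21]
6 → replaces 21 → [6]
16 → extends → [6, 16]
23 → extends → [6, 16, 23]
11 → replaces 16 → [6, 11, 23]
3 → replaces 6 → [3, 11, 23]
26 → extends → [3, 11, 23, 26]
12 → replaces 23 → [3, 11, 12, 26]
Length 4; one witness is 6, 16, 23, 26.

6, 16, 23, 26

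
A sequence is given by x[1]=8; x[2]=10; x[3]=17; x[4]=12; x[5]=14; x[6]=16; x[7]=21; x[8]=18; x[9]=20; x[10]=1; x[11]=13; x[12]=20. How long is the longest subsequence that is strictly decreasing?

Let dp[i] be the longest strictly decreasing subsequence ending at i:
i:      1  2  3  4  5  6  7  8  9 10 11 12
x[i]:   8 10 17 12 14 16 21 18 20  1 13 20
dp:     1  1  1  2  2  2  1  2  2  3  3  2
Maximum is 3.

3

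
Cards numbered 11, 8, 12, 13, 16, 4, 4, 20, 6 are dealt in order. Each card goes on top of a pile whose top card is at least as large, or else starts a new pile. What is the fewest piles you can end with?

Place each on the leftmost legal pile:
11 → new pile 1 (tops now [11])
8 → pile 1 (tops now [8])
12 → new pile 2 (tops now [8, 12])
13 → new pile 3 (tops now [8, 12, 13])
16 → new pile 4 (tops now [8, 12, 13, 16])
4 → pile 1 (tops now [4, 12, 13, 16])
4 → pile 1 (tops now [4, 12, 13, 16])
20 → new pile 5 (tops now [4, 12, 13, 16, 20])
6 → pile 2 (tops now [4, 6, 13, 16, 20])
Five piles.

5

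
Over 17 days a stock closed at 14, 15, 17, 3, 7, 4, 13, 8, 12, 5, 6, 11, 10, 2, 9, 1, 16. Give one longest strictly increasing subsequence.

Patience tails give the LIS length; then backtrack through the dp parents:
14 → extends → [14]
15 → extends → [14, 15]
17 → extends → [14, 15, 17]
3 → replaces 14 → [3, 15, 17]
7 → replaces 15 → [3, 7, 17]
4 → replaces 7 → [3, 4, 17]
13 → replaces 17 → [3, 4, 13]
8 → replaces 13 → [3, 4, 8]
12 → extends → [3, 4, 8, 12]
5 → replaces 8 → [3, 4, 5, 12]
6 → replaces 12 → [3, 4, 5, 6]
11 → extends → [3, 4, 5, 6, 11]
10 → replaces 11 → [3, 4, 5, 6, 10]
2 → replaces 3 → [2, 4, 5, 6, 10]
9 → replaces 10 → [2, 4, 5, 6, 9]
1 → replaces 2 → [1, 4, 5, 6, 9]
16 → extends → [1, 4, 5, 6, 9, 16]
Length 6; one witness is 3, 4, 5, 6, 11, 16.

3, 4, 5, 6, 11, 16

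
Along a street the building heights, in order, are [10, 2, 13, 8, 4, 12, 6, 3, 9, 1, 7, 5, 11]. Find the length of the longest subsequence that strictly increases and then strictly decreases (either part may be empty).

inc[i] = longest strictly increasing subsequence ending at i; dec[i] = longest strictly decreasing subsequence starting at i:
i:      1  2  3  4  5  6  7  8  9 10 11 12 13
a[i]:  10  2 13  8  4 12  6  3  9  1  7  5 11
inc:    1  1  2  2  2  3  3  2  4  1  4  3  5
dec:    5  2  5  4  3  4  3  2  3  1  2  1  1
Best peak at i=3 (value 13): inc=2, dec=5, length 2+5−1 = 6.

6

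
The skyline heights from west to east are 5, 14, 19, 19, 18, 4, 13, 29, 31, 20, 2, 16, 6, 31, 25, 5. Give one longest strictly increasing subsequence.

Patience tails give the LIS length; then backtrack through the dp parents:
5 → extends → [5]
14 → extends → [5, 14]
19 → extends → [5, 14, 19]
19 → already a tail → [5, 14, 19]
18 → replaces 19 → [5, 14, 18]
4 → replaces 5 → [4, 14, 18]
13 → replaces 14 → [4, 13, 18]
29 → extends → [4, 13, 18, 29]
31 → extends → [4, 13, 18, 29, 31]
20 → replaces 29 → [4, 13, 18, 20, 31]
2 → replaces 4 → [2, 13, 18, 20, 31]
16 → replaces 18 → [2, 13, 16, 20, 31]
6 → replaces 13 → [2, 6, 16, 20, 31]
31 → already a tail → [2, 6, 16, 20, 31]
25 → replaces 31 → [2, 6, 16, 20, 25]
5 → replaces 6 → [2, 5, 16, 20, 25]
Length 5; one witness is 5, 14, 19, 29, 31.

5, 14, 19, 29, 31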